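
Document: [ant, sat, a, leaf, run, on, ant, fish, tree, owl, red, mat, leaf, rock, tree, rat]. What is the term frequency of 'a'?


Document has 16 words
Scanning for 'a':
Found at positions: [2]
Count = 1

1


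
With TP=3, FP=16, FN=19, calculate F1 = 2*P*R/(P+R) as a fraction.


F1 = 2 * P * R / (P + R)
P = TP/(TP+FP) = 3/19 = 3/19
R = TP/(TP+FN) = 3/22 = 3/22
2 * P * R = 2 * 3/19 * 3/22 = 9/209
P + R = 3/19 + 3/22 = 123/418
F1 = 9/209 / 123/418 = 6/41

6/41


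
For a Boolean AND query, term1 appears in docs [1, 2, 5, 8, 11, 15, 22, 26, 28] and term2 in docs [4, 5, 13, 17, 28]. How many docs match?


Boolean AND: find intersection of posting lists
term1 docs: [1, 2, 5, 8, 11, 15, 22, 26, 28]
term2 docs: [4, 5, 13, 17, 28]
Intersection: [5, 28]
|intersection| = 2

2


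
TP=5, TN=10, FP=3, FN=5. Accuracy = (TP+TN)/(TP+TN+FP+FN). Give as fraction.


Accuracy = (TP + TN) / (TP + TN + FP + FN)
TP + TN = 5 + 10 = 15
Total = 5 + 10 + 3 + 5 = 23
Accuracy = 15 / 23 = 15/23

15/23


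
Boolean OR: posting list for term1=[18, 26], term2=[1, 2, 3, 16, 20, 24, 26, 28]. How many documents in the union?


Boolean OR: find union of posting lists
term1 docs: [18, 26]
term2 docs: [1, 2, 3, 16, 20, 24, 26, 28]
Union: [1, 2, 3, 16, 18, 20, 24, 26, 28]
|union| = 9

9


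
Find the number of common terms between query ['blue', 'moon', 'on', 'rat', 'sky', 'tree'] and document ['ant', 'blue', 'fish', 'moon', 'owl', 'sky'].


Query terms: ['blue', 'moon', 'on', 'rat', 'sky', 'tree']
Document terms: ['ant', 'blue', 'fish', 'moon', 'owl', 'sky']
Common terms: ['blue', 'moon', 'sky']
Overlap count = 3

3


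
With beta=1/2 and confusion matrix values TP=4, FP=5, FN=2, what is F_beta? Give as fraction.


P = TP/(TP+FP) = 4/9 = 4/9
R = TP/(TP+FN) = 4/6 = 2/3
beta^2 = 1/2^2 = 1/4
(1 + beta^2) = 5/4
Numerator = (1+beta^2)*P*R = 10/27
Denominator = beta^2*P + R = 1/9 + 2/3 = 7/9
F_beta = 10/21

10/21


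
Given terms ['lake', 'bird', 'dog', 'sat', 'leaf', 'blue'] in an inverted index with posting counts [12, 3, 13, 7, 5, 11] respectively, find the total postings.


Summing posting list sizes:
'lake': 12 postings
'bird': 3 postings
'dog': 13 postings
'sat': 7 postings
'leaf': 5 postings
'blue': 11 postings
Total = 12 + 3 + 13 + 7 + 5 + 11 = 51

51


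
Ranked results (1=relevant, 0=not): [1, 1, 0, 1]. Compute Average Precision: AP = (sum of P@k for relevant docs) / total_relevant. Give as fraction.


Computing P@k for each relevant position:
Position 1: relevant, P@1 = 1/1 = 1
Position 2: relevant, P@2 = 2/2 = 1
Position 3: not relevant
Position 4: relevant, P@4 = 3/4 = 3/4
Sum of P@k = 1 + 1 + 3/4 = 11/4
AP = 11/4 / 3 = 11/12

11/12


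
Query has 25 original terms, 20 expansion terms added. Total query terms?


Original terms: 25
Expansion terms: 20
Total = 25 + 20 = 45

45


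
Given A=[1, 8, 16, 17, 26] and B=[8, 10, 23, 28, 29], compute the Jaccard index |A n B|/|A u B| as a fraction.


A intersect B = [8]
|A intersect B| = 1
A union B = [1, 8, 10, 16, 17, 23, 26, 28, 29]
|A union B| = 9
Jaccard = 1/9 = 1/9

1/9


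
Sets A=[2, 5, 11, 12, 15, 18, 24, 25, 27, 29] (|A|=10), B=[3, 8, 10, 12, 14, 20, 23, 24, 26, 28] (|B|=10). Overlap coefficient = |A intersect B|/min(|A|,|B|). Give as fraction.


A intersect B = [12, 24]
|A intersect B| = 2
min(|A|, |B|) = min(10, 10) = 10
Overlap = 2 / 10 = 1/5

1/5


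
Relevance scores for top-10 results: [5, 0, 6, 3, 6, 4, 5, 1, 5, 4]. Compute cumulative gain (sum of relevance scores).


Cumulative Gain = sum of relevance scores
Position 1: rel=5, running sum=5
Position 2: rel=0, running sum=5
Position 3: rel=6, running sum=11
Position 4: rel=3, running sum=14
Position 5: rel=6, running sum=20
Position 6: rel=4, running sum=24
Position 7: rel=5, running sum=29
Position 8: rel=1, running sum=30
Position 9: rel=5, running sum=35
Position 10: rel=4, running sum=39
CG = 39

39


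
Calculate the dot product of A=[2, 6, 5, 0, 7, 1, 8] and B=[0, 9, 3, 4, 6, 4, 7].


Dot product = sum of element-wise products
A[0]*B[0] = 2*0 = 0
A[1]*B[1] = 6*9 = 54
A[2]*B[2] = 5*3 = 15
A[3]*B[3] = 0*4 = 0
A[4]*B[4] = 7*6 = 42
A[5]*B[5] = 1*4 = 4
A[6]*B[6] = 8*7 = 56
Sum = 0 + 54 + 15 + 0 + 42 + 4 + 56 = 171

171


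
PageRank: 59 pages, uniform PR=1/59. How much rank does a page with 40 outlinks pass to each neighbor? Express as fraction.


Initial PR = 1/59 = 1/59
Outlinks = 40
Contribution per link = PR / outlinks
= 1/59 / 40
= 1/2360

1/2360


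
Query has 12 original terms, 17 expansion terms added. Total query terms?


Original terms: 12
Expansion terms: 17
Total = 12 + 17 = 29

29


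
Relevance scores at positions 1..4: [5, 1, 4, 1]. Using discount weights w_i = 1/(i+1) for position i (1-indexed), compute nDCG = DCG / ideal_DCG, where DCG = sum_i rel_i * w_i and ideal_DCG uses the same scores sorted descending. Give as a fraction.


Position discount weights w_i = 1/(i+1) for i=1..4:
Weights = [1/2, 1/3, 1/4, 1/5]
Actual relevance: [5, 1, 4, 1]
DCG = 5/2 + 1/3 + 4/4 + 1/5 = 121/30
Ideal relevance (sorted desc): [5, 4, 1, 1]
Ideal DCG = 5/2 + 4/3 + 1/4 + 1/5 = 257/60
nDCG = DCG / ideal_DCG = 121/30 / 257/60 = 242/257

242/257


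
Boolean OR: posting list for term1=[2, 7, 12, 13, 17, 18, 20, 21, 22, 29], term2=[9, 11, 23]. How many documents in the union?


Boolean OR: find union of posting lists
term1 docs: [2, 7, 12, 13, 17, 18, 20, 21, 22, 29]
term2 docs: [9, 11, 23]
Union: [2, 7, 9, 11, 12, 13, 17, 18, 20, 21, 22, 23, 29]
|union| = 13

13


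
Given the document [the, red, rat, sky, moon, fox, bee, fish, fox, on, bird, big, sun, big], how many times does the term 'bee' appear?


Document has 14 words
Scanning for 'bee':
Found at positions: [6]
Count = 1

1


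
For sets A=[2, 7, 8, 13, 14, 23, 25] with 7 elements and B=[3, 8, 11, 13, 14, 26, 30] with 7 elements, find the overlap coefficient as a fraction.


A intersect B = [8, 13, 14]
|A intersect B| = 3
min(|A|, |B|) = min(7, 7) = 7
Overlap = 3 / 7 = 3/7

3/7


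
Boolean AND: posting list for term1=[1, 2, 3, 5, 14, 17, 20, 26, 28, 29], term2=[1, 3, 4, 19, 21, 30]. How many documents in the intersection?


Boolean AND: find intersection of posting lists
term1 docs: [1, 2, 3, 5, 14, 17, 20, 26, 28, 29]
term2 docs: [1, 3, 4, 19, 21, 30]
Intersection: [1, 3]
|intersection| = 2

2


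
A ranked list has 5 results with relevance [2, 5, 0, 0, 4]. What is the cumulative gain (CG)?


Cumulative Gain = sum of relevance scores
Position 1: rel=2, running sum=2
Position 2: rel=5, running sum=7
Position 3: rel=0, running sum=7
Position 4: rel=0, running sum=7
Position 5: rel=4, running sum=11
CG = 11

11


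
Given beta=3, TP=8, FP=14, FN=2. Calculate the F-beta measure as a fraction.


P = TP/(TP+FP) = 8/22 = 4/11
R = TP/(TP+FN) = 8/10 = 4/5
beta^2 = 3^2 = 9
(1 + beta^2) = 10
Numerator = (1+beta^2)*P*R = 32/11
Denominator = beta^2*P + R = 36/11 + 4/5 = 224/55
F_beta = 5/7

5/7


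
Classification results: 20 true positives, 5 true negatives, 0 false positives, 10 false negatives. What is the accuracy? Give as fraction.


Accuracy = (TP + TN) / (TP + TN + FP + FN)
TP + TN = 20 + 5 = 25
Total = 20 + 5 + 0 + 10 = 35
Accuracy = 25 / 35 = 5/7

5/7


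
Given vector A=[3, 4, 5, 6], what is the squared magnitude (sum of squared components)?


|A|^2 = sum of squared components
A[0]^2 = 3^2 = 9
A[1]^2 = 4^2 = 16
A[2]^2 = 5^2 = 25
A[3]^2 = 6^2 = 36
Sum = 9 + 16 + 25 + 36 = 86

86


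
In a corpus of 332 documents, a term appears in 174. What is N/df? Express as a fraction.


IDF ratio = N / df
= 332 / 174
= 166/87

166/87


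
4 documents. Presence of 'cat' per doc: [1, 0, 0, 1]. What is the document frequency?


Checking each document for 'cat':
Doc 1: present
Doc 2: absent
Doc 3: absent
Doc 4: present
df = sum of presences = 1 + 0 + 0 + 1 = 2

2


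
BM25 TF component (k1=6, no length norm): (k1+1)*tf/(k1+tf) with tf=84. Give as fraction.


BM25 TF component = (k1+1)*tf / (k1+tf)
k1 = 6, tf = 84
Numerator = (6+1)*84 = 588
Denominator = 6 + 84 = 90
= 588/90 = 98/15

98/15


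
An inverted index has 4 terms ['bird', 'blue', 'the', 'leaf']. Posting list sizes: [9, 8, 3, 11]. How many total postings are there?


Summing posting list sizes:
'bird': 9 postings
'blue': 8 postings
'the': 3 postings
'leaf': 11 postings
Total = 9 + 8 + 3 + 11 = 31

31


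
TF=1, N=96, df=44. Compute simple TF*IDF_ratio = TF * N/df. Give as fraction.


TF * (N/df)
= 1 * (96/44)
= 1 * 24/11
= 24/11

24/11


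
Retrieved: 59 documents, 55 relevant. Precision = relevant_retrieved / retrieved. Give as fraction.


Precision = relevant_retrieved / total_retrieved
= 55 / 59
= 55 / (55 + 4)
= 55/59

55/59


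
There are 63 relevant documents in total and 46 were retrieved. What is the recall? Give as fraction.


Recall = retrieved_relevant / total_relevant
= 46 / 63
= 46 / (46 + 17)
= 46/63

46/63


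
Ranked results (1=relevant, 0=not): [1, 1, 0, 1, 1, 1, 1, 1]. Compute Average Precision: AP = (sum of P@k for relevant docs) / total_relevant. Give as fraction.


Computing P@k for each relevant position:
Position 1: relevant, P@1 = 1/1 = 1
Position 2: relevant, P@2 = 2/2 = 1
Position 3: not relevant
Position 4: relevant, P@4 = 3/4 = 3/4
Position 5: relevant, P@5 = 4/5 = 4/5
Position 6: relevant, P@6 = 5/6 = 5/6
Position 7: relevant, P@7 = 6/7 = 6/7
Position 8: relevant, P@8 = 7/8 = 7/8
Sum of P@k = 1 + 1 + 3/4 + 4/5 + 5/6 + 6/7 + 7/8 = 5137/840
AP = 5137/840 / 7 = 5137/5880

5137/5880


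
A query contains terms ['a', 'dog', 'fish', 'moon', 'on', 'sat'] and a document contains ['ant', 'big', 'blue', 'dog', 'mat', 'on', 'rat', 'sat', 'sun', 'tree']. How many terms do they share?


Query terms: ['a', 'dog', 'fish', 'moon', 'on', 'sat']
Document terms: ['ant', 'big', 'blue', 'dog', 'mat', 'on', 'rat', 'sat', 'sun', 'tree']
Common terms: ['dog', 'on', 'sat']
Overlap count = 3

3


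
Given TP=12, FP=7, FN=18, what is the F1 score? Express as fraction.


F1 = 2 * P * R / (P + R)
P = TP/(TP+FP) = 12/19 = 12/19
R = TP/(TP+FN) = 12/30 = 2/5
2 * P * R = 2 * 12/19 * 2/5 = 48/95
P + R = 12/19 + 2/5 = 98/95
F1 = 48/95 / 98/95 = 24/49

24/49


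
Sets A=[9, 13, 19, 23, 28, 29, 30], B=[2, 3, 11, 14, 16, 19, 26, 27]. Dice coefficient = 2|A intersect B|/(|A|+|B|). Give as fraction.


A intersect B = [19]
|A intersect B| = 1
|A| = 7, |B| = 8
Dice = 2*1 / (7+8)
= 2 / 15 = 2/15

2/15


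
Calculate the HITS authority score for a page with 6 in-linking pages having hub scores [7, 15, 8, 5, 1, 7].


Authority = sum of hub scores of in-linkers
In-link 1: hub score = 7
In-link 2: hub score = 15
In-link 3: hub score = 8
In-link 4: hub score = 5
In-link 5: hub score = 1
In-link 6: hub score = 7
Authority = 7 + 15 + 8 + 5 + 1 + 7 = 43

43


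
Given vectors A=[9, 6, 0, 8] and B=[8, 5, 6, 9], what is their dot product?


Dot product = sum of element-wise products
A[0]*B[0] = 9*8 = 72
A[1]*B[1] = 6*5 = 30
A[2]*B[2] = 0*6 = 0
A[3]*B[3] = 8*9 = 72
Sum = 72 + 30 + 0 + 72 = 174

174


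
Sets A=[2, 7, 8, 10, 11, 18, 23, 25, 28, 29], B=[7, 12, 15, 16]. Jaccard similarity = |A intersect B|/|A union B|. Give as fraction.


A intersect B = [7]
|A intersect B| = 1
A union B = [2, 7, 8, 10, 11, 12, 15, 16, 18, 23, 25, 28, 29]
|A union B| = 13
Jaccard = 1/13 = 1/13

1/13


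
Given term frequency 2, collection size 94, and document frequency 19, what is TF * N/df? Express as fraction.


TF * (N/df)
= 2 * (94/19)
= 2 * 94/19
= 188/19

188/19


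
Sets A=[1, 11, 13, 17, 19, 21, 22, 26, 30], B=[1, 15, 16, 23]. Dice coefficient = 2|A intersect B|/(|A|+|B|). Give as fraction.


A intersect B = [1]
|A intersect B| = 1
|A| = 9, |B| = 4
Dice = 2*1 / (9+4)
= 2 / 13 = 2/13

2/13


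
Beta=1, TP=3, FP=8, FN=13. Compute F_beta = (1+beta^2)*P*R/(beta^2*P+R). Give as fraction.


P = TP/(TP+FP) = 3/11 = 3/11
R = TP/(TP+FN) = 3/16 = 3/16
beta^2 = 1^2 = 1
(1 + beta^2) = 2
Numerator = (1+beta^2)*P*R = 9/88
Denominator = beta^2*P + R = 3/11 + 3/16 = 81/176
F_beta = 2/9

2/9


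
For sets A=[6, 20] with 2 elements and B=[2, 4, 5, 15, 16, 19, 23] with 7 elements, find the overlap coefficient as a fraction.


A intersect B = []
|A intersect B| = 0
min(|A|, |B|) = min(2, 7) = 2
Overlap = 0 / 2 = 0

0


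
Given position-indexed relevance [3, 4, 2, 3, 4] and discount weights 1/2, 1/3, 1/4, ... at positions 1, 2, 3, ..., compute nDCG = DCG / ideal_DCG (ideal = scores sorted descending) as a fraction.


Position discount weights w_i = 1/(i+1) for i=1..5:
Weights = [1/2, 1/3, 1/4, 1/5, 1/6]
Actual relevance: [3, 4, 2, 3, 4]
DCG = 3/2 + 4/3 + 2/4 + 3/5 + 4/6 = 23/5
Ideal relevance (sorted desc): [4, 4, 3, 3, 2]
Ideal DCG = 4/2 + 4/3 + 3/4 + 3/5 + 2/6 = 301/60
nDCG = DCG / ideal_DCG = 23/5 / 301/60 = 276/301

276/301


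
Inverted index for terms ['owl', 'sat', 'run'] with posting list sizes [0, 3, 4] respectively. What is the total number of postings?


Summing posting list sizes:
'owl': 0 postings
'sat': 3 postings
'run': 4 postings
Total = 0 + 3 + 4 = 7

7


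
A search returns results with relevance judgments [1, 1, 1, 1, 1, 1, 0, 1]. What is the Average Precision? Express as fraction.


Computing P@k for each relevant position:
Position 1: relevant, P@1 = 1/1 = 1
Position 2: relevant, P@2 = 2/2 = 1
Position 3: relevant, P@3 = 3/3 = 1
Position 4: relevant, P@4 = 4/4 = 1
Position 5: relevant, P@5 = 5/5 = 1
Position 6: relevant, P@6 = 6/6 = 1
Position 7: not relevant
Position 8: relevant, P@8 = 7/8 = 7/8
Sum of P@k = 1 + 1 + 1 + 1 + 1 + 1 + 7/8 = 55/8
AP = 55/8 / 7 = 55/56

55/56


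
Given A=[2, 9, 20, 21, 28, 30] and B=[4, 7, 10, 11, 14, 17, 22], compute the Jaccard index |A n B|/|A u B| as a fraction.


A intersect B = []
|A intersect B| = 0
A union B = [2, 4, 7, 9, 10, 11, 14, 17, 20, 21, 22, 28, 30]
|A union B| = 13
Jaccard = 0/13 = 0

0


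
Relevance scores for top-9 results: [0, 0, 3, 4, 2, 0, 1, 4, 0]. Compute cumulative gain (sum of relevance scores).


Cumulative Gain = sum of relevance scores
Position 1: rel=0, running sum=0
Position 2: rel=0, running sum=0
Position 3: rel=3, running sum=3
Position 4: rel=4, running sum=7
Position 5: rel=2, running sum=9
Position 6: rel=0, running sum=9
Position 7: rel=1, running sum=10
Position 8: rel=4, running sum=14
Position 9: rel=0, running sum=14
CG = 14

14


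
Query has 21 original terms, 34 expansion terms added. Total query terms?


Original terms: 21
Expansion terms: 34
Total = 21 + 34 = 55

55


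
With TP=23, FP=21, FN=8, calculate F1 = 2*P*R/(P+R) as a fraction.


F1 = 2 * P * R / (P + R)
P = TP/(TP+FP) = 23/44 = 23/44
R = TP/(TP+FN) = 23/31 = 23/31
2 * P * R = 2 * 23/44 * 23/31 = 529/682
P + R = 23/44 + 23/31 = 1725/1364
F1 = 529/682 / 1725/1364 = 46/75

46/75


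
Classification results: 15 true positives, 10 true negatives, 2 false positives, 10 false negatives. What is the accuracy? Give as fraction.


Accuracy = (TP + TN) / (TP + TN + FP + FN)
TP + TN = 15 + 10 = 25
Total = 15 + 10 + 2 + 10 = 37
Accuracy = 25 / 37 = 25/37

25/37


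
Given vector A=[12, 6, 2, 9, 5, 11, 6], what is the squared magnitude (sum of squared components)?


|A|^2 = sum of squared components
A[0]^2 = 12^2 = 144
A[1]^2 = 6^2 = 36
A[2]^2 = 2^2 = 4
A[3]^2 = 9^2 = 81
A[4]^2 = 5^2 = 25
A[5]^2 = 11^2 = 121
A[6]^2 = 6^2 = 36
Sum = 144 + 36 + 4 + 81 + 25 + 121 + 36 = 447

447


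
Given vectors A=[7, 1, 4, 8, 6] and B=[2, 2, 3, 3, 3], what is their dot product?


Dot product = sum of element-wise products
A[0]*B[0] = 7*2 = 14
A[1]*B[1] = 1*2 = 2
A[2]*B[2] = 4*3 = 12
A[3]*B[3] = 8*3 = 24
A[4]*B[4] = 6*3 = 18
Sum = 14 + 2 + 12 + 24 + 18 = 70

70


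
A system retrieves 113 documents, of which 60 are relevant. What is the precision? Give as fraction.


Precision = relevant_retrieved / total_retrieved
= 60 / 113
= 60 / (60 + 53)
= 60/113

60/113


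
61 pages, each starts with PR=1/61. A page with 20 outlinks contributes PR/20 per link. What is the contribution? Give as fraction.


Initial PR = 1/61 = 1/61
Outlinks = 20
Contribution per link = PR / outlinks
= 1/61 / 20
= 1/1220

1/1220


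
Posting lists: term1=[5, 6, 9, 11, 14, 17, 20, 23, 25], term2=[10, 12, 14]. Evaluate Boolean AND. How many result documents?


Boolean AND: find intersection of posting lists
term1 docs: [5, 6, 9, 11, 14, 17, 20, 23, 25]
term2 docs: [10, 12, 14]
Intersection: [14]
|intersection| = 1

1


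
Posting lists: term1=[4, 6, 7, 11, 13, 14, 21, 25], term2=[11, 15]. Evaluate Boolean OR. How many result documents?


Boolean OR: find union of posting lists
term1 docs: [4, 6, 7, 11, 13, 14, 21, 25]
term2 docs: [11, 15]
Union: [4, 6, 7, 11, 13, 14, 15, 21, 25]
|union| = 9

9


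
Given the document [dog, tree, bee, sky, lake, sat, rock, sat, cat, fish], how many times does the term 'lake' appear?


Document has 10 words
Scanning for 'lake':
Found at positions: [4]
Count = 1

1


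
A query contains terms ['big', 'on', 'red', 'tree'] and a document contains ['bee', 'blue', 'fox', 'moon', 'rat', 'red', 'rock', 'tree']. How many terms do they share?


Query terms: ['big', 'on', 'red', 'tree']
Document terms: ['bee', 'blue', 'fox', 'moon', 'rat', 'red', 'rock', 'tree']
Common terms: ['red', 'tree']
Overlap count = 2

2


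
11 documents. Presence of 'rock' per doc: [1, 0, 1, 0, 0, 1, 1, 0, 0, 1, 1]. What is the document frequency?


Checking each document for 'rock':
Doc 1: present
Doc 2: absent
Doc 3: present
Doc 4: absent
Doc 5: absent
Doc 6: present
Doc 7: present
Doc 8: absent
Doc 9: absent
Doc 10: present
Doc 11: present
df = sum of presences = 1 + 0 + 1 + 0 + 0 + 1 + 1 + 0 + 0 + 1 + 1 = 6

6


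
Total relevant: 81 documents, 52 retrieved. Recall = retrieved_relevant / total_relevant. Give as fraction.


Recall = retrieved_relevant / total_relevant
= 52 / 81
= 52 / (52 + 29)
= 52/81

52/81


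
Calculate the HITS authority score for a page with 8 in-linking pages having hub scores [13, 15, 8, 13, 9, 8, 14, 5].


Authority = sum of hub scores of in-linkers
In-link 1: hub score = 13
In-link 2: hub score = 15
In-link 3: hub score = 8
In-link 4: hub score = 13
In-link 5: hub score = 9
In-link 6: hub score = 8
In-link 7: hub score = 14
In-link 8: hub score = 5
Authority = 13 + 15 + 8 + 13 + 9 + 8 + 14 + 5 = 85

85


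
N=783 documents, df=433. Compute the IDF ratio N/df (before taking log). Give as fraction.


IDF ratio = N / df
= 783 / 433
= 783/433

783/433


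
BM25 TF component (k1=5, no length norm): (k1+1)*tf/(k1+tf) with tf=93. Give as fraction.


BM25 TF component = (k1+1)*tf / (k1+tf)
k1 = 5, tf = 93
Numerator = (5+1)*93 = 558
Denominator = 5 + 93 = 98
= 558/98 = 279/49

279/49


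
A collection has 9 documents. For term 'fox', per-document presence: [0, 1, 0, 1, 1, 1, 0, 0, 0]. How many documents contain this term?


Checking each document for 'fox':
Doc 1: absent
Doc 2: present
Doc 3: absent
Doc 4: present
Doc 5: present
Doc 6: present
Doc 7: absent
Doc 8: absent
Doc 9: absent
df = sum of presences = 0 + 1 + 0 + 1 + 1 + 1 + 0 + 0 + 0 = 4

4


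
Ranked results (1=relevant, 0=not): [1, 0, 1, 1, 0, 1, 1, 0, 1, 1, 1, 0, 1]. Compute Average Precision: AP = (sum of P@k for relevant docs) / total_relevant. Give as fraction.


Computing P@k for each relevant position:
Position 1: relevant, P@1 = 1/1 = 1
Position 2: not relevant
Position 3: relevant, P@3 = 2/3 = 2/3
Position 4: relevant, P@4 = 3/4 = 3/4
Position 5: not relevant
Position 6: relevant, P@6 = 4/6 = 2/3
Position 7: relevant, P@7 = 5/7 = 5/7
Position 8: not relevant
Position 9: relevant, P@9 = 6/9 = 2/3
Position 10: relevant, P@10 = 7/10 = 7/10
Position 11: relevant, P@11 = 8/11 = 8/11
Position 12: not relevant
Position 13: relevant, P@13 = 9/13 = 9/13
Sum of P@k = 1 + 2/3 + 3/4 + 2/3 + 5/7 + 2/3 + 7/10 + 8/11 + 9/13 = 131809/20020
AP = 131809/20020 / 9 = 131809/180180

131809/180180


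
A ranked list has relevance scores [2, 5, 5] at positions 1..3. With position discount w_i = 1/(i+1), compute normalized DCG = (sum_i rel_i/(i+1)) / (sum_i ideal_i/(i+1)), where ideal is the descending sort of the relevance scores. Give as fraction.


Position discount weights w_i = 1/(i+1) for i=1..3:
Weights = [1/2, 1/3, 1/4]
Actual relevance: [2, 5, 5]
DCG = 2/2 + 5/3 + 5/4 = 47/12
Ideal relevance (sorted desc): [5, 5, 2]
Ideal DCG = 5/2 + 5/3 + 2/4 = 14/3
nDCG = DCG / ideal_DCG = 47/12 / 14/3 = 47/56

47/56


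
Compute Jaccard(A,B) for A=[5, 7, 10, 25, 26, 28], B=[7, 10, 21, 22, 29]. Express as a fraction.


A intersect B = [7, 10]
|A intersect B| = 2
A union B = [5, 7, 10, 21, 22, 25, 26, 28, 29]
|A union B| = 9
Jaccard = 2/9 = 2/9

2/9


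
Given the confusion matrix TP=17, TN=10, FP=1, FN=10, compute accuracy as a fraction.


Accuracy = (TP + TN) / (TP + TN + FP + FN)
TP + TN = 17 + 10 = 27
Total = 17 + 10 + 1 + 10 = 38
Accuracy = 27 / 38 = 27/38

27/38


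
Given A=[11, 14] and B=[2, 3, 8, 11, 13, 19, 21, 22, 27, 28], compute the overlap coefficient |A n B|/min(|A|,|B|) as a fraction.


A intersect B = [11]
|A intersect B| = 1
min(|A|, |B|) = min(2, 10) = 2
Overlap = 1 / 2 = 1/2

1/2


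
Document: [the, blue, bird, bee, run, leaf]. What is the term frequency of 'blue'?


Document has 6 words
Scanning for 'blue':
Found at positions: [1]
Count = 1

1


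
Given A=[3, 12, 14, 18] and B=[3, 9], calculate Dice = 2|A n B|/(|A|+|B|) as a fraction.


A intersect B = [3]
|A intersect B| = 1
|A| = 4, |B| = 2
Dice = 2*1 / (4+2)
= 2 / 6 = 1/3

1/3


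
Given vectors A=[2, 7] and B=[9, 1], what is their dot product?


Dot product = sum of element-wise products
A[0]*B[0] = 2*9 = 18
A[1]*B[1] = 7*1 = 7
Sum = 18 + 7 = 25

25


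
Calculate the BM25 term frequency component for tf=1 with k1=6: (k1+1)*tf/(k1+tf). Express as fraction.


BM25 TF component = (k1+1)*tf / (k1+tf)
k1 = 6, tf = 1
Numerator = (6+1)*1 = 7
Denominator = 6 + 1 = 7
= 7/7 = 1

1


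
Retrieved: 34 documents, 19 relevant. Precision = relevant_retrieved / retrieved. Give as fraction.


Precision = relevant_retrieved / total_retrieved
= 19 / 34
= 19 / (19 + 15)
= 19/34

19/34


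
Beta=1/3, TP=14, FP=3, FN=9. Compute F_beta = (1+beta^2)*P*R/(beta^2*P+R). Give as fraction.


P = TP/(TP+FP) = 14/17 = 14/17
R = TP/(TP+FN) = 14/23 = 14/23
beta^2 = 1/3^2 = 1/9
(1 + beta^2) = 10/9
Numerator = (1+beta^2)*P*R = 1960/3519
Denominator = beta^2*P + R = 14/153 + 14/23 = 2464/3519
F_beta = 35/44

35/44


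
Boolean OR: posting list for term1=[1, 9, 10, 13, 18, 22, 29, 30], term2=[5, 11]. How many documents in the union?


Boolean OR: find union of posting lists
term1 docs: [1, 9, 10, 13, 18, 22, 29, 30]
term2 docs: [5, 11]
Union: [1, 5, 9, 10, 11, 13, 18, 22, 29, 30]
|union| = 10

10


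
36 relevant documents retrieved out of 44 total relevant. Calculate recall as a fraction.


Recall = retrieved_relevant / total_relevant
= 36 / 44
= 36 / (36 + 8)
= 9/11

9/11


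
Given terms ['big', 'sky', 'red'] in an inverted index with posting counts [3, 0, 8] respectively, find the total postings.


Summing posting list sizes:
'big': 3 postings
'sky': 0 postings
'red': 8 postings
Total = 3 + 0 + 8 = 11

11


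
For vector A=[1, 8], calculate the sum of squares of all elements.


|A|^2 = sum of squared components
A[0]^2 = 1^2 = 1
A[1]^2 = 8^2 = 64
Sum = 1 + 64 = 65

65


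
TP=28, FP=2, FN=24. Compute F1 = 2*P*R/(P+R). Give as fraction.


F1 = 2 * P * R / (P + R)
P = TP/(TP+FP) = 28/30 = 14/15
R = TP/(TP+FN) = 28/52 = 7/13
2 * P * R = 2 * 14/15 * 7/13 = 196/195
P + R = 14/15 + 7/13 = 287/195
F1 = 196/195 / 287/195 = 28/41

28/41


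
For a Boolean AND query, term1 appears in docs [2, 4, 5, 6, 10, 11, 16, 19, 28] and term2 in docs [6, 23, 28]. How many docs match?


Boolean AND: find intersection of posting lists
term1 docs: [2, 4, 5, 6, 10, 11, 16, 19, 28]
term2 docs: [6, 23, 28]
Intersection: [6, 28]
|intersection| = 2

2


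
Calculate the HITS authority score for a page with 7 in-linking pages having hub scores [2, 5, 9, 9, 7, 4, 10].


Authority = sum of hub scores of in-linkers
In-link 1: hub score = 2
In-link 2: hub score = 5
In-link 3: hub score = 9
In-link 4: hub score = 9
In-link 5: hub score = 7
In-link 6: hub score = 4
In-link 7: hub score = 10
Authority = 2 + 5 + 9 + 9 + 7 + 4 + 10 = 46

46


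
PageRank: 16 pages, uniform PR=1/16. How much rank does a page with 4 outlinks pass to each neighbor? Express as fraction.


Initial PR = 1/16 = 1/16
Outlinks = 4
Contribution per link = PR / outlinks
= 1/16 / 4
= 1/64

1/64


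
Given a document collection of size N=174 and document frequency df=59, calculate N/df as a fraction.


IDF ratio = N / df
= 174 / 59
= 174/59

174/59


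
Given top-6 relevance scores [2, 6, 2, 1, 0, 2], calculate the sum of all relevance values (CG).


Cumulative Gain = sum of relevance scores
Position 1: rel=2, running sum=2
Position 2: rel=6, running sum=8
Position 3: rel=2, running sum=10
Position 4: rel=1, running sum=11
Position 5: rel=0, running sum=11
Position 6: rel=2, running sum=13
CG = 13

13


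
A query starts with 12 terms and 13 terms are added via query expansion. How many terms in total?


Original terms: 12
Expansion terms: 13
Total = 12 + 13 = 25

25


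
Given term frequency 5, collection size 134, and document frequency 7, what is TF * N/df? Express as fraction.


TF * (N/df)
= 5 * (134/7)
= 5 * 134/7
= 670/7

670/7


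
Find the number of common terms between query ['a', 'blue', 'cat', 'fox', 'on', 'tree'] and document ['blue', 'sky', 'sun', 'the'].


Query terms: ['a', 'blue', 'cat', 'fox', 'on', 'tree']
Document terms: ['blue', 'sky', 'sun', 'the']
Common terms: ['blue']
Overlap count = 1

1


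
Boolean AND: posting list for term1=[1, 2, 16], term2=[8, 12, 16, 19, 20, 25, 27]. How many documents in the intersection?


Boolean AND: find intersection of posting lists
term1 docs: [1, 2, 16]
term2 docs: [8, 12, 16, 19, 20, 25, 27]
Intersection: [16]
|intersection| = 1

1


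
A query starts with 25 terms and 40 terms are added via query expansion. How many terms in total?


Original terms: 25
Expansion terms: 40
Total = 25 + 40 = 65

65


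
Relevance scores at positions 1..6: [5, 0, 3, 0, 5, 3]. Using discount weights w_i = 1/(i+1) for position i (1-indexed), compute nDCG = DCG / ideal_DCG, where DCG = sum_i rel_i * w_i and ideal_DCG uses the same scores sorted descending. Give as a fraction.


Position discount weights w_i = 1/(i+1) for i=1..6:
Weights = [1/2, 1/3, 1/4, 1/5, 1/6, 1/7]
Actual relevance: [5, 0, 3, 0, 5, 3]
DCG = 5/2 + 0/3 + 3/4 + 0/5 + 5/6 + 3/7 = 379/84
Ideal relevance (sorted desc): [5, 5, 3, 3, 0, 0]
Ideal DCG = 5/2 + 5/3 + 3/4 + 3/5 + 0/6 + 0/7 = 331/60
nDCG = DCG / ideal_DCG = 379/84 / 331/60 = 1895/2317

1895/2317


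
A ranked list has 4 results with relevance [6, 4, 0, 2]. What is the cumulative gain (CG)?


Cumulative Gain = sum of relevance scores
Position 1: rel=6, running sum=6
Position 2: rel=4, running sum=10
Position 3: rel=0, running sum=10
Position 4: rel=2, running sum=12
CG = 12

12


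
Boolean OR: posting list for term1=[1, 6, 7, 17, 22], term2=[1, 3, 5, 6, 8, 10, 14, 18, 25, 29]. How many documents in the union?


Boolean OR: find union of posting lists
term1 docs: [1, 6, 7, 17, 22]
term2 docs: [1, 3, 5, 6, 8, 10, 14, 18, 25, 29]
Union: [1, 3, 5, 6, 7, 8, 10, 14, 17, 18, 22, 25, 29]
|union| = 13

13


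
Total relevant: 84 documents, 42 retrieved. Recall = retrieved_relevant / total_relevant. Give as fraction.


Recall = retrieved_relevant / total_relevant
= 42 / 84
= 42 / (42 + 42)
= 1/2

1/2


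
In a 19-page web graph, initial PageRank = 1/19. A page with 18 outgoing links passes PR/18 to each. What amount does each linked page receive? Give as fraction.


Initial PR = 1/19 = 1/19
Outlinks = 18
Contribution per link = PR / outlinks
= 1/19 / 18
= 1/342

1/342


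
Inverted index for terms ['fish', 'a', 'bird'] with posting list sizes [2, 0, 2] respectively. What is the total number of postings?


Summing posting list sizes:
'fish': 2 postings
'a': 0 postings
'bird': 2 postings
Total = 2 + 0 + 2 = 4

4


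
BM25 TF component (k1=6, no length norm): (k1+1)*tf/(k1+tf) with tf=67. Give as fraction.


BM25 TF component = (k1+1)*tf / (k1+tf)
k1 = 6, tf = 67
Numerator = (6+1)*67 = 469
Denominator = 6 + 67 = 73
= 469/73 = 469/73

469/73


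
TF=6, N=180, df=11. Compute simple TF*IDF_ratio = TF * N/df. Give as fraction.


TF * (N/df)
= 6 * (180/11)
= 6 * 180/11
= 1080/11

1080/11


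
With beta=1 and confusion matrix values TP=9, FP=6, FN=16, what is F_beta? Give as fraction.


P = TP/(TP+FP) = 9/15 = 3/5
R = TP/(TP+FN) = 9/25 = 9/25
beta^2 = 1^2 = 1
(1 + beta^2) = 2
Numerator = (1+beta^2)*P*R = 54/125
Denominator = beta^2*P + R = 3/5 + 9/25 = 24/25
F_beta = 9/20

9/20


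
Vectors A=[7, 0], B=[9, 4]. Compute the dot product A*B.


Dot product = sum of element-wise products
A[0]*B[0] = 7*9 = 63
A[1]*B[1] = 0*4 = 0
Sum = 63 + 0 = 63

63


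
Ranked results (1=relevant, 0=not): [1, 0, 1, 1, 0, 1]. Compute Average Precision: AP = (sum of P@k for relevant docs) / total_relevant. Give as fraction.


Computing P@k for each relevant position:
Position 1: relevant, P@1 = 1/1 = 1
Position 2: not relevant
Position 3: relevant, P@3 = 2/3 = 2/3
Position 4: relevant, P@4 = 3/4 = 3/4
Position 5: not relevant
Position 6: relevant, P@6 = 4/6 = 2/3
Sum of P@k = 1 + 2/3 + 3/4 + 2/3 = 37/12
AP = 37/12 / 4 = 37/48

37/48


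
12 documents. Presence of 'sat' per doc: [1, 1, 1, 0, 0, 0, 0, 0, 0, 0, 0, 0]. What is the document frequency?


Checking each document for 'sat':
Doc 1: present
Doc 2: present
Doc 3: present
Doc 4: absent
Doc 5: absent
Doc 6: absent
Doc 7: absent
Doc 8: absent
Doc 9: absent
Doc 10: absent
Doc 11: absent
Doc 12: absent
df = sum of presences = 1 + 1 + 1 + 0 + 0 + 0 + 0 + 0 + 0 + 0 + 0 + 0 = 3

3


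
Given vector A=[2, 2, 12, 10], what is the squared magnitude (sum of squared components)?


|A|^2 = sum of squared components
A[0]^2 = 2^2 = 4
A[1]^2 = 2^2 = 4
A[2]^2 = 12^2 = 144
A[3]^2 = 10^2 = 100
Sum = 4 + 4 + 144 + 100 = 252

252


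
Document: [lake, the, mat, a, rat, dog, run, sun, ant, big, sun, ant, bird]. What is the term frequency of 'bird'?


Document has 13 words
Scanning for 'bird':
Found at positions: [12]
Count = 1

1


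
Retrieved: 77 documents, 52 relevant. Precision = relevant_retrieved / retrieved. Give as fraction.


Precision = relevant_retrieved / total_retrieved
= 52 / 77
= 52 / (52 + 25)
= 52/77

52/77


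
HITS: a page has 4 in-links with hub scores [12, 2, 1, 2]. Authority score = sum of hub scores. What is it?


Authority = sum of hub scores of in-linkers
In-link 1: hub score = 12
In-link 2: hub score = 2
In-link 3: hub score = 1
In-link 4: hub score = 2
Authority = 12 + 2 + 1 + 2 = 17

17


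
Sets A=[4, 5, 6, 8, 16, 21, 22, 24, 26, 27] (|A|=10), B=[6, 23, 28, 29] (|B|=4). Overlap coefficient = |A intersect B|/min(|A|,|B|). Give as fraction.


A intersect B = [6]
|A intersect B| = 1
min(|A|, |B|) = min(10, 4) = 4
Overlap = 1 / 4 = 1/4

1/4


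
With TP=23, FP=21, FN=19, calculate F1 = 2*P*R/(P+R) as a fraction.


F1 = 2 * P * R / (P + R)
P = TP/(TP+FP) = 23/44 = 23/44
R = TP/(TP+FN) = 23/42 = 23/42
2 * P * R = 2 * 23/44 * 23/42 = 529/924
P + R = 23/44 + 23/42 = 989/924
F1 = 529/924 / 989/924 = 23/43

23/43


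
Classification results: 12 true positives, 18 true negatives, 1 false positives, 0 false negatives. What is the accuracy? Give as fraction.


Accuracy = (TP + TN) / (TP + TN + FP + FN)
TP + TN = 12 + 18 = 30
Total = 12 + 18 + 1 + 0 = 31
Accuracy = 30 / 31 = 30/31

30/31


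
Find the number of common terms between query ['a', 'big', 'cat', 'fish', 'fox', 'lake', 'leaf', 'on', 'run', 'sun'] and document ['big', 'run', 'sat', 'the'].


Query terms: ['a', 'big', 'cat', 'fish', 'fox', 'lake', 'leaf', 'on', 'run', 'sun']
Document terms: ['big', 'run', 'sat', 'the']
Common terms: ['big', 'run']
Overlap count = 2

2


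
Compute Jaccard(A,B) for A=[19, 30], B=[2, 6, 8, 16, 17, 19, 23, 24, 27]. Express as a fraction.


A intersect B = [19]
|A intersect B| = 1
A union B = [2, 6, 8, 16, 17, 19, 23, 24, 27, 30]
|A union B| = 10
Jaccard = 1/10 = 1/10

1/10


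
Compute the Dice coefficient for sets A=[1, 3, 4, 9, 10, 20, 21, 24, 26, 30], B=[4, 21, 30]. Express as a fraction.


A intersect B = [4, 21, 30]
|A intersect B| = 3
|A| = 10, |B| = 3
Dice = 2*3 / (10+3)
= 6 / 13 = 6/13

6/13


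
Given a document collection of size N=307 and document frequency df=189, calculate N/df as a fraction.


IDF ratio = N / df
= 307 / 189
= 307/189

307/189


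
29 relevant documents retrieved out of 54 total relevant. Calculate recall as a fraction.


Recall = retrieved_relevant / total_relevant
= 29 / 54
= 29 / (29 + 25)
= 29/54

29/54


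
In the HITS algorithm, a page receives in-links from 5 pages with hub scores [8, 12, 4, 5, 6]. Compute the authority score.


Authority = sum of hub scores of in-linkers
In-link 1: hub score = 8
In-link 2: hub score = 12
In-link 3: hub score = 4
In-link 4: hub score = 5
In-link 5: hub score = 6
Authority = 8 + 12 + 4 + 5 + 6 = 35

35


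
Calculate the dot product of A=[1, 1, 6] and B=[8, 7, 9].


Dot product = sum of element-wise products
A[0]*B[0] = 1*8 = 8
A[1]*B[1] = 1*7 = 7
A[2]*B[2] = 6*9 = 54
Sum = 8 + 7 + 54 = 69

69


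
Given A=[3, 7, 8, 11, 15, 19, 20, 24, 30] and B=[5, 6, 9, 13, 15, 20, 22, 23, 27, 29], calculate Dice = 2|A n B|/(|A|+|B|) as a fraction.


A intersect B = [15, 20]
|A intersect B| = 2
|A| = 9, |B| = 10
Dice = 2*2 / (9+10)
= 4 / 19 = 4/19

4/19


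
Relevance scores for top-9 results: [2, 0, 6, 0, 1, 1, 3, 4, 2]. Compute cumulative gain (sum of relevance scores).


Cumulative Gain = sum of relevance scores
Position 1: rel=2, running sum=2
Position 2: rel=0, running sum=2
Position 3: rel=6, running sum=8
Position 4: rel=0, running sum=8
Position 5: rel=1, running sum=9
Position 6: rel=1, running sum=10
Position 7: rel=3, running sum=13
Position 8: rel=4, running sum=17
Position 9: rel=2, running sum=19
CG = 19

19


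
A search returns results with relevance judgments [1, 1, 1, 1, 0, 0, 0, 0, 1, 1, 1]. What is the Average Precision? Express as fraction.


Computing P@k for each relevant position:
Position 1: relevant, P@1 = 1/1 = 1
Position 2: relevant, P@2 = 2/2 = 1
Position 3: relevant, P@3 = 3/3 = 1
Position 4: relevant, P@4 = 4/4 = 1
Position 5: not relevant
Position 6: not relevant
Position 7: not relevant
Position 8: not relevant
Position 9: relevant, P@9 = 5/9 = 5/9
Position 10: relevant, P@10 = 6/10 = 3/5
Position 11: relevant, P@11 = 7/11 = 7/11
Sum of P@k = 1 + 1 + 1 + 1 + 5/9 + 3/5 + 7/11 = 2867/495
AP = 2867/495 / 7 = 2867/3465

2867/3465


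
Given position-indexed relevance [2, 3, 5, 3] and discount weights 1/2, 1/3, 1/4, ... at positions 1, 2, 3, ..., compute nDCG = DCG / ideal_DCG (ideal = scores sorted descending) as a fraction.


Position discount weights w_i = 1/(i+1) for i=1..4:
Weights = [1/2, 1/3, 1/4, 1/5]
Actual relevance: [2, 3, 5, 3]
DCG = 2/2 + 3/3 + 5/4 + 3/5 = 77/20
Ideal relevance (sorted desc): [5, 3, 3, 2]
Ideal DCG = 5/2 + 3/3 + 3/4 + 2/5 = 93/20
nDCG = DCG / ideal_DCG = 77/20 / 93/20 = 77/93

77/93


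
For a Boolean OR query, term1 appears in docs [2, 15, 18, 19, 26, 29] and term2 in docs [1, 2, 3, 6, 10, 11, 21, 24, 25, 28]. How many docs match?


Boolean OR: find union of posting lists
term1 docs: [2, 15, 18, 19, 26, 29]
term2 docs: [1, 2, 3, 6, 10, 11, 21, 24, 25, 28]
Union: [1, 2, 3, 6, 10, 11, 15, 18, 19, 21, 24, 25, 26, 28, 29]
|union| = 15

15


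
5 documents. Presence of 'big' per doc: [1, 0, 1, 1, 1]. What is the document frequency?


Checking each document for 'big':
Doc 1: present
Doc 2: absent
Doc 3: present
Doc 4: present
Doc 5: present
df = sum of presences = 1 + 0 + 1 + 1 + 1 = 4

4


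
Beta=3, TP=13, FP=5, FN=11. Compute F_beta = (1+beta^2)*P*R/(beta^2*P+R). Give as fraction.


P = TP/(TP+FP) = 13/18 = 13/18
R = TP/(TP+FN) = 13/24 = 13/24
beta^2 = 3^2 = 9
(1 + beta^2) = 10
Numerator = (1+beta^2)*P*R = 845/216
Denominator = beta^2*P + R = 13/2 + 13/24 = 169/24
F_beta = 5/9

5/9


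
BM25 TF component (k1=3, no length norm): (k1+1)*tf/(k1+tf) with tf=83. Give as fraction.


BM25 TF component = (k1+1)*tf / (k1+tf)
k1 = 3, tf = 83
Numerator = (3+1)*83 = 332
Denominator = 3 + 83 = 86
= 332/86 = 166/43

166/43


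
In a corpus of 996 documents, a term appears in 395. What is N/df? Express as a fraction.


IDF ratio = N / df
= 996 / 395
= 996/395

996/395


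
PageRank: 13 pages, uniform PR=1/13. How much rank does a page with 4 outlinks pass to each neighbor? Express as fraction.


Initial PR = 1/13 = 1/13
Outlinks = 4
Contribution per link = PR / outlinks
= 1/13 / 4
= 1/52

1/52


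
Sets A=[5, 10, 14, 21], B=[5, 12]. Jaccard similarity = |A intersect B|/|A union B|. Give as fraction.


A intersect B = [5]
|A intersect B| = 1
A union B = [5, 10, 12, 14, 21]
|A union B| = 5
Jaccard = 1/5 = 1/5

1/5


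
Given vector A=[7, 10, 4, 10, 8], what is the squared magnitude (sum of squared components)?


|A|^2 = sum of squared components
A[0]^2 = 7^2 = 49
A[1]^2 = 10^2 = 100
A[2]^2 = 4^2 = 16
A[3]^2 = 10^2 = 100
A[4]^2 = 8^2 = 64
Sum = 49 + 100 + 16 + 100 + 64 = 329

329


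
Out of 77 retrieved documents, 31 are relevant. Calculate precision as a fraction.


Precision = relevant_retrieved / total_retrieved
= 31 / 77
= 31 / (31 + 46)
= 31/77

31/77


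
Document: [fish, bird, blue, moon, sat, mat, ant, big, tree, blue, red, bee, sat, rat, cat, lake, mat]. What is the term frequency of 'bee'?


Document has 17 words
Scanning for 'bee':
Found at positions: [11]
Count = 1

1


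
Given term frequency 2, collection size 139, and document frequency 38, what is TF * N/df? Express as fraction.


TF * (N/df)
= 2 * (139/38)
= 2 * 139/38
= 139/19

139/19


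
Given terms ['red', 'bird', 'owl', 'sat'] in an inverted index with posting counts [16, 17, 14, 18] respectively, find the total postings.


Summing posting list sizes:
'red': 16 postings
'bird': 17 postings
'owl': 14 postings
'sat': 18 postings
Total = 16 + 17 + 14 + 18 = 65

65


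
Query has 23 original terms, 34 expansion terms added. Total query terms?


Original terms: 23
Expansion terms: 34
Total = 23 + 34 = 57

57


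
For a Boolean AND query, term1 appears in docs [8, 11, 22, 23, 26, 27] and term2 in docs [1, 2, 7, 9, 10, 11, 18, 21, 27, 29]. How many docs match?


Boolean AND: find intersection of posting lists
term1 docs: [8, 11, 22, 23, 26, 27]
term2 docs: [1, 2, 7, 9, 10, 11, 18, 21, 27, 29]
Intersection: [11, 27]
|intersection| = 2

2


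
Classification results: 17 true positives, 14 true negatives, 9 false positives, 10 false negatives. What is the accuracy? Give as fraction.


Accuracy = (TP + TN) / (TP + TN + FP + FN)
TP + TN = 17 + 14 = 31
Total = 17 + 14 + 9 + 10 = 50
Accuracy = 31 / 50 = 31/50

31/50


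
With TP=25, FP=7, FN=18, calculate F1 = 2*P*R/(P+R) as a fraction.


F1 = 2 * P * R / (P + R)
P = TP/(TP+FP) = 25/32 = 25/32
R = TP/(TP+FN) = 25/43 = 25/43
2 * P * R = 2 * 25/32 * 25/43 = 625/688
P + R = 25/32 + 25/43 = 1875/1376
F1 = 625/688 / 1875/1376 = 2/3

2/3


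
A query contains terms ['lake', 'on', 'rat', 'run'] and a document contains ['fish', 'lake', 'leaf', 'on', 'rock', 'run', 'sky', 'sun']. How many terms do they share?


Query terms: ['lake', 'on', 'rat', 'run']
Document terms: ['fish', 'lake', 'leaf', 'on', 'rock', 'run', 'sky', 'sun']
Common terms: ['lake', 'on', 'run']
Overlap count = 3

3


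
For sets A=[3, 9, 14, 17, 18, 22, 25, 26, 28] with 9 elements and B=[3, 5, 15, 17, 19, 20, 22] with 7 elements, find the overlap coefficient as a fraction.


A intersect B = [3, 17, 22]
|A intersect B| = 3
min(|A|, |B|) = min(9, 7) = 7
Overlap = 3 / 7 = 3/7

3/7
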